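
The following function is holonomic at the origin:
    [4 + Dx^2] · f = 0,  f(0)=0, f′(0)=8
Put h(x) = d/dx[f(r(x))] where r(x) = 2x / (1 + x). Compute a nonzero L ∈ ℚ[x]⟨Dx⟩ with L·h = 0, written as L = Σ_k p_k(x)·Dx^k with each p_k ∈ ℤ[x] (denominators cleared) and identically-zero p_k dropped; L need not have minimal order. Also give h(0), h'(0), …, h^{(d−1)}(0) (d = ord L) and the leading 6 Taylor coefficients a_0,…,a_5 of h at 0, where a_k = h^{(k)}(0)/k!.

f: a_k = 0, 8, 0, -16/3, 0, 16/15, …
L₀ from L_f via x↦r, Dx↦r'^{-1}Dx.
h₀' ⇒ L via d/dx closure of L₀.
L = (22 + 12·x + 6·x^2) + (6 + 18·x + 18·x^2 + 6·x^3)·Dx + (1 + 4·x + 6·x^2 + 4·x^3 + x^4)·Dx^2  (order 2).
h: a_k = 16, -32, -80, 448, -3088/3, 1440, …
ICs: h(0) = 16, h′(0) = -32.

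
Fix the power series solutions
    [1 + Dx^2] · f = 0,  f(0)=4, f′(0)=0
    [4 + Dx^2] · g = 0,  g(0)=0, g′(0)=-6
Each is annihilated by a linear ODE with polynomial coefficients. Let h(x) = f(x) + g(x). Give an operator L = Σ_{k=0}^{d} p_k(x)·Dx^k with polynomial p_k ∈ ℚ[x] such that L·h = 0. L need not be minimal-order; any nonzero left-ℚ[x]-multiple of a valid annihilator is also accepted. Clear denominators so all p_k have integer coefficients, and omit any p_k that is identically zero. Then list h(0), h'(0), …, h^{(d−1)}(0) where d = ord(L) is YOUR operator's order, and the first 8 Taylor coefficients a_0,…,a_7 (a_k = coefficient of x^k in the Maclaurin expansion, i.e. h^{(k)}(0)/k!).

L = 4 + 5·Dx^2 + Dx^4  (order 4).
h: a_k = 4, -6, -2, 4, 1/6, -4/5, -1/180, 8/105, …
ICs: h(0) = 4, h′(0) = -6, h′′(0) = -4, h′′′(0) = 24.

f: a_k = 4, 0, -2, 0, 1/6, 0, -1/180, 0, …
g: a_k = 0, -6, 0, 4, 0, -4/5, 0, 8/105, …
h₀=f+g: left-lcm gives L₀, ord ≤ 4.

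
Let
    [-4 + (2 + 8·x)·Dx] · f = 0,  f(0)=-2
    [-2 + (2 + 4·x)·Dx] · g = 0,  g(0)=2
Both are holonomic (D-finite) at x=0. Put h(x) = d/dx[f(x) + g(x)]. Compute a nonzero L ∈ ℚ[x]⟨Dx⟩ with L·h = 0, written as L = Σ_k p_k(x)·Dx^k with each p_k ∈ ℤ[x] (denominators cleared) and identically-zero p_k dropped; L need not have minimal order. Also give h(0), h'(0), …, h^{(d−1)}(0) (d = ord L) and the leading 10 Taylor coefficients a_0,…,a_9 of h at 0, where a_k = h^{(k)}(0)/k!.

f: a_k = -2, -4, 4, -8, 20, -56, 168, -528, 1716, -5720, …
g: a_k = 2, 2, -1, 1, -5/4, 7/4, -21/8, 33/8, -429/64, 715/64, …
Sum ⇒ L₀ = lclm(L_f,L_g) in ℚ(x)⟨Dx⟩.
h₀' ⇒ L via d/dx closure of L₀.
L = -6 + (-9 - 24·x)·Dx + (-1 - 6·x - 8·x^2)·Dx^2  (order 2).
h: a_k = -2, 6, -21, 75, -1085/4, 3969/4, -29337/8, 109395/8, -3288285/64, 12434565/64, …
ICs: h(0) = -2, h′(0) = 6.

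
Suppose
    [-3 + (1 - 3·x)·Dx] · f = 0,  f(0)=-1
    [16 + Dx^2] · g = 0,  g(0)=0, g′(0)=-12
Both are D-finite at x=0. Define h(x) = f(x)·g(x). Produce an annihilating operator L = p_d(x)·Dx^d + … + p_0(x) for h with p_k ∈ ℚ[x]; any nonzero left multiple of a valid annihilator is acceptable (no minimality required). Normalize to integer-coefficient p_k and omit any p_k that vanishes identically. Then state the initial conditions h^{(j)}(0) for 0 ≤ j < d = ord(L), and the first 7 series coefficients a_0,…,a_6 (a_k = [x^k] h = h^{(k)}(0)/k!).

L = (-16 + 48·x) + 6·Dx + (-1 + 3·x)·Dx^2  (order 2).
h: a_k = 0, 12, 36, 76, 228, 3548/5, 10644/5, …
ICs: h(0) = 0, h′(0) = 12.

f: a_k = -1, -3, -9, -27, -81, -243, -729, …
g: a_k = 0, -12, 0, 32, 0, -128/5, 0, …
Product ⇒ symmetric product L₀, ord ≤ 2.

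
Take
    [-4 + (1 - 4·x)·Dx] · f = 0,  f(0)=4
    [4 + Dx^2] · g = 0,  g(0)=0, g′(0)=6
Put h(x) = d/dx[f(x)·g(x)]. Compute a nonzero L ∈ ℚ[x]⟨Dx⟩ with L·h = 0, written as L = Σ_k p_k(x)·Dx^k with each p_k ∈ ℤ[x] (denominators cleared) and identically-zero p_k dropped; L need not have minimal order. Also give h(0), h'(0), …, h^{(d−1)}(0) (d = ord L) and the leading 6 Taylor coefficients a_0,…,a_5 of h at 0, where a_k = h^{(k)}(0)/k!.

f: a_k = 4, 16, 64, 256, 1024, 4096, …
g: a_k = 0, 6, 0, -4, 0, 4/5, …
Sym-product of L_f,L_g gives L₀ (≤ ord 2).
Derive L from L₀ (diff closure).
L = (-28 - 32·x + 64·x^2) + (-8 + 32·x)·Dx + (1 - 8·x + 16·x^2)·Dx^2  (order 2).
h: a_k = 24, 192, 1104, 5888, 29456, 706944/5, …
ICs: h(0) = 24, h′(0) = 192.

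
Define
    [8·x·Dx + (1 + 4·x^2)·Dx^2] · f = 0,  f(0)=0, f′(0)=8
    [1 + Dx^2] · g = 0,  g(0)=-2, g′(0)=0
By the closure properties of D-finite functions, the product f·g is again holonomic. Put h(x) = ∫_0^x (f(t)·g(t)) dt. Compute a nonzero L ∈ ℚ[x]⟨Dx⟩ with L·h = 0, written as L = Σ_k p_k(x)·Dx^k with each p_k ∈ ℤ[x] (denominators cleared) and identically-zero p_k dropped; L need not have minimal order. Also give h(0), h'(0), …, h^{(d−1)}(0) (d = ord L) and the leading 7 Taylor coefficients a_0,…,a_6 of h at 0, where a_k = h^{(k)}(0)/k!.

L = (85 + 944·x^2 + 416·x^4 + 256·x^6 + 256·x^8)·Dx + (144·x + 704·x^3 + 768·x^5 + 1024·x^7)·Dx^2 + (90 + 992·x^2 + 576·x^4 + 512·x^6 + 512·x^8)·Dx^3 + (144·x + 704·x^3 + 768·x^5 + 1024·x^7)·Dx^4 + (5 + 48·x^2 + 160·x^4 + 256·x^6 + 256·x^8)·Dx^5  (order 5).
h: a_k = 0, 0, -8, 0, 22/3, 0, -469/45, …
ICs: h(0) = 0, h′(0) = 0, h′′(0) = -16, h′′′(0) = 0, h′′′′(0) = 176.

f: a_k = 0, 8, 0, -32/3, 0, 128/5, 0, …
g: a_k = -2, 0, 1, 0, -1/12, 0, 1/360, …
f·g: L₀ = L_f ⊗_s L_g, ord ≤ 2·2.
∫: right-multiply L₀ by Dx.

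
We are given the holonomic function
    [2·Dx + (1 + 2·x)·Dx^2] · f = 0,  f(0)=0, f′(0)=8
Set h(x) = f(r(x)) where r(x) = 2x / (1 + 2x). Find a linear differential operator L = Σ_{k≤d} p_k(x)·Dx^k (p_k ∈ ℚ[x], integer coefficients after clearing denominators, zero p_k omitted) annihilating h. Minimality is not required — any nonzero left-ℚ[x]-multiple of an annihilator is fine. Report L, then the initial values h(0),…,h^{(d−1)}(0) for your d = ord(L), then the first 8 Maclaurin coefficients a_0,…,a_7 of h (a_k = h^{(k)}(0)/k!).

f: a_k = 0, 8, -8, 32/3, -16, 128/5, -128/3, 512/7, …
Change of var in L_f (x↦r) gives L₀.
L = (8 + 24·x)·Dx + (1 + 8·x + 12·x^2)·Dx^2  (order 2).
h: a_k = 0, 16, -64, 832/3, -1280, 30976/5, -93184/3, 1119232/7, …
ICs: h(0) = 0, h′(0) = 16.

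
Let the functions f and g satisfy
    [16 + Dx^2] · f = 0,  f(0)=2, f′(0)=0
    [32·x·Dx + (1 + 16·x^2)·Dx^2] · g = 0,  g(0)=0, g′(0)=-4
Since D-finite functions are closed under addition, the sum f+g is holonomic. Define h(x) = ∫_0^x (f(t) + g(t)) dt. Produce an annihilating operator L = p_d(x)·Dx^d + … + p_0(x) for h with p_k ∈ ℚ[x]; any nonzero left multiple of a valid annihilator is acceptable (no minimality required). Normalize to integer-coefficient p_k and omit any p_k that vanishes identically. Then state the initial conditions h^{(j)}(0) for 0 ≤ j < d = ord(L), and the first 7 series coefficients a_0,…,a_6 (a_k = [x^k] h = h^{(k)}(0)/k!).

L = (-5632·x + 114688·x^3 + 131072·x^5)·Dx^2 + (-16 + 1792·x^2 + 36864·x^4 + 65536·x^6)·Dx^3 + (-352·x + 7168·x^3 + 8192·x^5)·Dx^4 + (-1 + 112·x^2 + 2304·x^4 + 4096·x^6)·Dx^5  (order 5).
h: a_k = 0, 2, -2, -16/3, 16/3, 64/15, -512/15, …
ICs: h(0) = 0, h′(0) = 2, h′′(0) = -4, h′′′(0) = -32, h′′′′(0) = 128.

f: a_k = 2, 0, -16, 0, 64/3, 0, -512/45, …
g: a_k = 0, -4, 0, 64/3, 0, -1024/5, 0, …
Weyl lclm of L_f,L_g ⇒ L₀ (ord ≤ 4).
h=∫₀ˣh₀: take L = L₀·Dx.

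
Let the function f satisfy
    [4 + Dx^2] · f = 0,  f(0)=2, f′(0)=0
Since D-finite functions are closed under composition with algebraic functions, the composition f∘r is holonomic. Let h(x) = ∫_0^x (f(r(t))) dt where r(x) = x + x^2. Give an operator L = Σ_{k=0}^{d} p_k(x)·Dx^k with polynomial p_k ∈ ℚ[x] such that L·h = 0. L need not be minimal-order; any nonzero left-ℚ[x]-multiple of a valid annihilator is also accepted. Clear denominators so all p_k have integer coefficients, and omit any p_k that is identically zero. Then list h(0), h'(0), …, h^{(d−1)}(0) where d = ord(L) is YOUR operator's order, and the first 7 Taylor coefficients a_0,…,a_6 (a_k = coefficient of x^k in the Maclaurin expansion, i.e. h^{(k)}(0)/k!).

L = (4 + 24·x + 48·x^2 + 32·x^3)·Dx - 2·Dx^2 + (1 + 2·x)·Dx^3  (order 3).
h: a_k = 0, 2, 0, -4/3, -2, -8/15, 8/9, …
ICs: h(0) = 0, h′(0) = 2, h′′(0) = 0.

f: a_k = 2, 0, -4, 0, 4/3, 0, -8/45, …
h₀=f(r): pull back L_f along r ⇒ L₀.
h=∫₀ˣh₀: take L = L₀·Dx.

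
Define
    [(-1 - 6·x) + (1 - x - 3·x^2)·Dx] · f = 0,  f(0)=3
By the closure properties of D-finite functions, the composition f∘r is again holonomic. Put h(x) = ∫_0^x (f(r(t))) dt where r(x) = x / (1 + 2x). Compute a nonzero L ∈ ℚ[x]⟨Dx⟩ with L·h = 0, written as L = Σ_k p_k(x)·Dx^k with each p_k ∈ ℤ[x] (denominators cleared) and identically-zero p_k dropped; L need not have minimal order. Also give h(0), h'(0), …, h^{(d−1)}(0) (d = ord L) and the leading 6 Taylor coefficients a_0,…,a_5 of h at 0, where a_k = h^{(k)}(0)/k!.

f: a_k = 3, 3, 12, 21, 57, 120, …
Change of var in L_f (x↦r) gives L₀.
∫: right-multiply L₀ by Dx.
L = (1 + 8·x)·Dx + (-1 - 5·x - 5·x^2 + 2·x^3)·Dx^2  (order 2).
h: a_k = 0, 3, 3/2, 2, -15/4, 51/5, …
ICs: h(0) = 0, h′(0) = 3.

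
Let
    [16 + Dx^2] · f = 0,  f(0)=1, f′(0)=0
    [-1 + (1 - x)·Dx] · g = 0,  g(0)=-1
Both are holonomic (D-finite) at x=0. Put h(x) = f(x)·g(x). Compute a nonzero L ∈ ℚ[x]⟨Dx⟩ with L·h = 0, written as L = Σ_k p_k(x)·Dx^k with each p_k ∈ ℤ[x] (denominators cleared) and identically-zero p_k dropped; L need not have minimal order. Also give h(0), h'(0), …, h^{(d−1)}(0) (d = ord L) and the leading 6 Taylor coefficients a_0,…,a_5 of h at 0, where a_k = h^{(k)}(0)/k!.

f: a_k = 1, 0, -8, 0, 32/3, 0, …
g: a_k = -1, -1, -1, -1, -1, -1, …
L₀ := L_f ⊗_s L_g (sym. prod.), ord ≤ 2.
L = (-16 + 16·x) + 2·Dx + (-1 + x)·Dx^2  (order 2).
h: a_k = -1, -1, 7, 7, -11/3, -11/3, …
ICs: h(0) = -1, h′(0) = -1.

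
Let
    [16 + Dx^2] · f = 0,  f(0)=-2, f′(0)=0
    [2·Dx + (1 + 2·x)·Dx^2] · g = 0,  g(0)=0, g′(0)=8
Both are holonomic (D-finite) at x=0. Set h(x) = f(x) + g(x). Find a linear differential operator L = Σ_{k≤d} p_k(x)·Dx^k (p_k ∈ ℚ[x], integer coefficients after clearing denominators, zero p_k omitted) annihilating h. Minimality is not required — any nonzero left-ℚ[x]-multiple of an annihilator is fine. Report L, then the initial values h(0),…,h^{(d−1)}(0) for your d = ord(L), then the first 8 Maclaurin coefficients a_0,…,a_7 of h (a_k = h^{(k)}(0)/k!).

L = (160 + 256·x + 256·x^2)·Dx + (48 + 224·x + 384·x^2 + 256·x^3)·Dx^2 + (10 + 16·x + 16·x^2)·Dx^3 + (3 + 14·x + 24·x^2 + 16·x^3)·Dx^4  (order 4).
h: a_k = -2, 8, 8, 32/3, -112/3, 128/5, -1408/45, 512/7, …
ICs: h(0) = -2, h′(0) = 8, h′′(0) = 16, h′′′(0) = 64.

f: a_k = -2, 0, 16, 0, -64/3, 0, 512/45, 0, …
g: a_k = 0, 8, -8, 32/3, -16, 128/5, -128/3, 512/7, …
Sum ⇒ L₀ = lclm(L_f,L_g) in ℚ(x)⟨Dx⟩.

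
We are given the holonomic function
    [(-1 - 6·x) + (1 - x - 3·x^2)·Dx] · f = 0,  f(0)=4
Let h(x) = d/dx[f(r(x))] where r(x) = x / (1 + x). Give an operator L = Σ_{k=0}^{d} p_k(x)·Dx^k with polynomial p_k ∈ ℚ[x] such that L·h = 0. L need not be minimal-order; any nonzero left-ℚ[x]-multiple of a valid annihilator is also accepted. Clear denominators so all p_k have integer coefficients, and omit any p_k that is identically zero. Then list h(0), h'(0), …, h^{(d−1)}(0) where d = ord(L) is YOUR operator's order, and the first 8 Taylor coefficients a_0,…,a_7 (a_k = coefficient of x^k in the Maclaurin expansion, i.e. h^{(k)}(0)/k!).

L = (6 + 18·x + 72·x^2 + 42·x^3) + (-1 - 9·x - 12·x^2 + 17·x^3 + 21·x^4)·Dx  (order 1).
h: a_k = 4, 24, 0, 144, -180, 864, -1764, 5472, …
ICs: h(0) = 4.

f: a_k = 4, 4, 16, 28, 76, 160, 388, 868, …
h₀=f(r): pull back L_f along r ⇒ L₀.
h₀' ⇒ L via d/dx closure of L₀.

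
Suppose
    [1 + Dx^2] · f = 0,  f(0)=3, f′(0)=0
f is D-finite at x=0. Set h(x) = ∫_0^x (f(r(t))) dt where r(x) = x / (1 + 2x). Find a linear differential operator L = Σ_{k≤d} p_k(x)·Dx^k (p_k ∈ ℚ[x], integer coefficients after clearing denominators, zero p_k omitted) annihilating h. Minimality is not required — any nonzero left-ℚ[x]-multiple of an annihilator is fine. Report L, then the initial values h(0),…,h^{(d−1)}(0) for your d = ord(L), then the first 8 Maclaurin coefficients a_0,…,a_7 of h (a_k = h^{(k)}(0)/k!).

L = Dx + (4 + 24·x + 48·x^2 + 32·x^3)·Dx^2 + (1 + 8·x + 24·x^2 + 32·x^3 + 16·x^4)·Dx^3  (order 3).
h: a_k = 0, 3, 0, -1/2, 3/2, -143/40, 47/6, -3943/240, …
ICs: h(0) = 0, h′(0) = 3, h′′(0) = 0.

f: a_k = 3, 0, -3/2, 0, 1/8, 0, -1/240, 0, …
h₀=f(r): pull back L_f along r ⇒ L₀.
h=∫₀ˣh₀: take L = L₀·Dx.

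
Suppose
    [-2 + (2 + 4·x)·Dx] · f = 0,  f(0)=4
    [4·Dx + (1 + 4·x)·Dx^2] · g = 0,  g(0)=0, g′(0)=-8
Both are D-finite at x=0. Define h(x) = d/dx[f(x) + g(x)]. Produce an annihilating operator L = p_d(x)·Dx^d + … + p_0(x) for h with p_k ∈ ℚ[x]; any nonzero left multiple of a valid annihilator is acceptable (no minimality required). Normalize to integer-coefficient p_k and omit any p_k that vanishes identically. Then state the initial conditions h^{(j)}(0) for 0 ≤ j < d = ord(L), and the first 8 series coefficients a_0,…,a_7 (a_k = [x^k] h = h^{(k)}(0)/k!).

L = (20 + 16·x) + (29 + 104·x + 80·x^2)·Dx + (3 + 22·x + 48·x^2 + 32·x^3)·Dx^2  (order 2).
h: a_k = -4, 28, -122, 502, -4061/2, 16321/2, -130841/4, 523859/4, …
ICs: h(0) = -4, h′(0) = 28.

f: a_k = 4, 4, -2, 2, -5/2, 7/2, -21/4, 33/4, …
g: a_k = 0, -8, 16, -128/3, 128, -2048/5, 4096/3, -32768/7, …
f+g: L₀ = lclm(L_f,L_g), ord ≤ 1+2.
Differentiate: ansatz ord ≤ ord L₀ ⇒ L.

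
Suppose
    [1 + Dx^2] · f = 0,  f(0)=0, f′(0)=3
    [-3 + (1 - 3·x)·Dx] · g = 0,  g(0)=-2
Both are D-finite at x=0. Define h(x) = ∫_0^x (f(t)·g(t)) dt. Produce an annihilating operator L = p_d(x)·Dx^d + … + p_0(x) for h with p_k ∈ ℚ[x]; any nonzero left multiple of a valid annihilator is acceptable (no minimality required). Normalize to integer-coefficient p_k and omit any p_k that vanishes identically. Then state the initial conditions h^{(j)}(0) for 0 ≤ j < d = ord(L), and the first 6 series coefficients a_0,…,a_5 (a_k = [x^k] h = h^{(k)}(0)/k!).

f: a_k = 0, 3, 0, -1/2, 0, 1/40, …
g: a_k = -2, -6, -18, -54, -162, -486, …
f·g: L₀ = L_f ⊗_s L_g, ord ≤ 2·1.
∫: right-multiply L₀ by Dx.
L = (-1 + 3·x)·Dx + 6·Dx^2 + (-1 + 3·x)·Dx^3  (order 3).
h: a_k = 0, 0, -3, -6, -53/4, -159/5, …
ICs: h(0) = 0, h′(0) = 0, h′′(0) = -6.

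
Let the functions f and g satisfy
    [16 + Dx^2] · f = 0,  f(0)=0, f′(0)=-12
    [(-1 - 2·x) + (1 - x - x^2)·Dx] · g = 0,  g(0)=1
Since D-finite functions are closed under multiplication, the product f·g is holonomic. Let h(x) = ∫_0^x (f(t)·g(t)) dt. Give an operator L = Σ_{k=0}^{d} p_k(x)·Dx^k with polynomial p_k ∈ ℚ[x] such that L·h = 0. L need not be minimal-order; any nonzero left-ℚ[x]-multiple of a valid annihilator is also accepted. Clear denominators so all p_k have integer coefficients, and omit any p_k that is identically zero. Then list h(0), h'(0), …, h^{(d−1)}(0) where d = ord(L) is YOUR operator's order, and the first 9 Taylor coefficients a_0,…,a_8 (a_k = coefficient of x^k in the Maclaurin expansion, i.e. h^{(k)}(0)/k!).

L = (-14 + 16·x + 16·x^2)·Dx + (2 + 4·x)·Dx^2 + (-1 + x + x^2)·Dx^3  (order 3).
h: a_k = 0, 0, -6, -4, 2, -4/5, -18/5, -128/35, -983/210, …
ICs: h(0) = 0, h′(0) = 0, h′′(0) = -12.

f: a_k = 0, -12, 0, 32, 0, -128/5, 0, 1024/105, 0, …
g: a_k = 1, 1, 2, 3, 5, 8, 13, 21, 34, …
Product ⇒ symmetric product L₀, ord ≤ 2.
∫: right-multiply L₀ by Dx.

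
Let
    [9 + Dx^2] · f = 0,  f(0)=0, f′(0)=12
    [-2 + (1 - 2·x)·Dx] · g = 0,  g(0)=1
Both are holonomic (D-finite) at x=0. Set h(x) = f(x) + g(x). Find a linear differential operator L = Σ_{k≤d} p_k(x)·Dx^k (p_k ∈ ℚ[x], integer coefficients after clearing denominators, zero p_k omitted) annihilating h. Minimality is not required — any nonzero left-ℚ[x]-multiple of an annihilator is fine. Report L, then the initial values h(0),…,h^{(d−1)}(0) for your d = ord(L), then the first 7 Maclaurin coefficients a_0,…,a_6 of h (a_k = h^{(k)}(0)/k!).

L = (-594 + 648·x - 648·x^2) + (153 - 630·x + 972·x^2 - 648·x^3)·Dx + (-66 + 72·x - 72·x^2)·Dx^2 + (17 - 70·x + 108·x^2 - 72·x^3)·Dx^3  (order 3).
h: a_k = 1, 14, 4, -10, 16, 401/10, 64, …
ICs: h(0) = 1, h′(0) = 14, h′′(0) = 8.

f: a_k = 0, 12, 0, -18, 0, 81/10, 0, …
g: a_k = 1, 2, 4, 8, 16, 32, 64, …
f+g: L₀ = lclm(L_f,L_g), ord ≤ 2+1.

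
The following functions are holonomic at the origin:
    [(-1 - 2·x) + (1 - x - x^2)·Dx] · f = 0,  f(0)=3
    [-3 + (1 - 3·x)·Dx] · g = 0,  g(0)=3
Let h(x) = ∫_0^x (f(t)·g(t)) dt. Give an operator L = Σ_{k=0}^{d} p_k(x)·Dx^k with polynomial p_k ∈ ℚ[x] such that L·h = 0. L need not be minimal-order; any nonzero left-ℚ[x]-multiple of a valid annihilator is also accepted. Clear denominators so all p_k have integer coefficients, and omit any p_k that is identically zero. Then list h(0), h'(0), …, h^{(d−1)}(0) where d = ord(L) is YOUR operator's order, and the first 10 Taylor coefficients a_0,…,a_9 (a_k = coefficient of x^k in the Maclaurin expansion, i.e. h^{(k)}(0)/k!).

L = (-4 + 4·x + 9·x^2)·Dx + (1 - 4·x + 2·x^2 + 3·x^3)·Dx^2  (order 2).
h: a_k = 0, 9, 18, 42, 405/4, 252, 642, 11673/7, 4401, 11770, …
ICs: h(0) = 0, h′(0) = 9.

f: a_k = 3, 3, 6, 9, 15, 24, 39, 63, 102, 165, …
g: a_k = 3, 9, 27, 81, 243, 729, 2187, 6561, 19683, 59049, …
Product ⇒ symmetric product L₀, ord ≤ 1.
h=∫h₀ ⇒ L = L₀·Dx.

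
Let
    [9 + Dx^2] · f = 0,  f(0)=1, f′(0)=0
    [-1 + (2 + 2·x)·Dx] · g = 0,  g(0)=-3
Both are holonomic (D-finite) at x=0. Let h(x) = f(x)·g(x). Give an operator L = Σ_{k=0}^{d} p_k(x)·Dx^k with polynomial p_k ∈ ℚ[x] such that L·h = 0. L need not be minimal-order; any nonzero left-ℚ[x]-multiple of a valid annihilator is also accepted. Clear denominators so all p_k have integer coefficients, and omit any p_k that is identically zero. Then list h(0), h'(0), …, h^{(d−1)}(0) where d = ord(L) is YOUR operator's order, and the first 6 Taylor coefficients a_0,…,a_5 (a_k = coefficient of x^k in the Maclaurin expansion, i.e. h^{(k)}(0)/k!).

f: a_k = 1, 0, -9/2, 0, 27/8, 0, …
g: a_k = -3, -3/2, 3/8, -3/16, 15/128, -21/256, …
L₀ := L_f ⊗_s L_g (sym. prod.), ord ≤ 2.
L = (39 + 72·x + 36·x^2) + (-4 - 4·x)·Dx + (4 + 8·x + 4·x^2)·Dx^2  (order 2).
h: a_k = -3, -3/2, 111/8, 105/16, -1497/128, -1101/256, …
ICs: h(0) = -3, h′(0) = -3/2.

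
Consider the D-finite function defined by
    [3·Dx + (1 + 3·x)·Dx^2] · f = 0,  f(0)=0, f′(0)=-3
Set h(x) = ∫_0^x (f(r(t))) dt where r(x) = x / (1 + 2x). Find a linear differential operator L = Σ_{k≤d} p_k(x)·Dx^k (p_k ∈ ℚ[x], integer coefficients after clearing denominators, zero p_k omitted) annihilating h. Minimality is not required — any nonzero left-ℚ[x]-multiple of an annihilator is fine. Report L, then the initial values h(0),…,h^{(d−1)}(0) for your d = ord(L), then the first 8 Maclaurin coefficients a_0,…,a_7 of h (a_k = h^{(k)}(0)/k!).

L = (7 + 20·x)·Dx^2 + (1 + 7·x + 10·x^2)·Dx^3  (order 3).
h: a_k = 0, 0, -3/2, 7/2, -39/4, 609/20, -1031/10, 741/2, …
ICs: h(0) = 0, h′(0) = 0, h′′(0) = -3.

f: a_k = 0, -3, 9/2, -9, 81/4, -243/5, 243/2, -2187/7, …
Substitute x→r, Dx→(1/r')Dx; clear ⇒ L₀.
∫: right-multiply L₀ by Dx.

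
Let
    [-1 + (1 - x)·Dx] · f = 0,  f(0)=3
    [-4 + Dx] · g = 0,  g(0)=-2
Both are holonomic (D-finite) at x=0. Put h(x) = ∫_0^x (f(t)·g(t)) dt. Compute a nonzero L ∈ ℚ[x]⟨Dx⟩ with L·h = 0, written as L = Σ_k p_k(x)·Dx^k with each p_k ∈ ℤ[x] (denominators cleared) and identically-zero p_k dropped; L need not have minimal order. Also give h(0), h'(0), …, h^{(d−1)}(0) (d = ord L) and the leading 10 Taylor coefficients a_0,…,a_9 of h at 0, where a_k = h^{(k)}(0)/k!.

L = (5 - 4·x)·Dx + (-1 + x)·Dx^2  (order 2).
h: a_k = 0, -6, -15, -26, -71/2, -206/5, -643/15, -874/21, -16319/420, -33662/945, …
ICs: h(0) = 0, h′(0) = -6.

f: a_k = 3, 3, 3, 3, 3, 3, 3, 3, 3, 3, …
g: a_k = -2, -8, -16, -64/3, -64/3, -256/15, -512/45, -2048/315, -1024/315, -4096/2835, …
f·g: L₀ = L_f ⊗_s L_g, ord ≤ 1·1.
h=∫₀ˣh₀: take L = L₀·Dx.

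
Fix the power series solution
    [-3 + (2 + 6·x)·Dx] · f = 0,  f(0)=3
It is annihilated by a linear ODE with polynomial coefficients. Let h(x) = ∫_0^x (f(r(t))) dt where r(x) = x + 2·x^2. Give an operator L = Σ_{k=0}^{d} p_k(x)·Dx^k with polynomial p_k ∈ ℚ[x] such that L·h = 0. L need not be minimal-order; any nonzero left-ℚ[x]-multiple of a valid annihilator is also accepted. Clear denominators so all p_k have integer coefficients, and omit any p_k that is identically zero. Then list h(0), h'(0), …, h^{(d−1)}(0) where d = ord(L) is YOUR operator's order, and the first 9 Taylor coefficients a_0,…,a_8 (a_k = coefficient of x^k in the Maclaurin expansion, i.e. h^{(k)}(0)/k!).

f: a_k = 3, 9/2, -27/8, 81/16, -1215/128, 5103/256, -45927/1024, 216513/2048, -8444007/32768, …
f∘r: x↦r, Dx↦Dx/r' in L_f ⇒ L₀.
h=∫h₀ ⇒ L = L₀·Dx.
L = (-3 - 12·x)·Dx + (2 + 6·x + 12·x^2)·Dx^2  (order 2).
h: a_k = 0, 3, 9/4, 15/8, -135/64, 189/128, 405/512, -33615/7168, 125145/16384, …
ICs: h(0) = 0, h′(0) = 3.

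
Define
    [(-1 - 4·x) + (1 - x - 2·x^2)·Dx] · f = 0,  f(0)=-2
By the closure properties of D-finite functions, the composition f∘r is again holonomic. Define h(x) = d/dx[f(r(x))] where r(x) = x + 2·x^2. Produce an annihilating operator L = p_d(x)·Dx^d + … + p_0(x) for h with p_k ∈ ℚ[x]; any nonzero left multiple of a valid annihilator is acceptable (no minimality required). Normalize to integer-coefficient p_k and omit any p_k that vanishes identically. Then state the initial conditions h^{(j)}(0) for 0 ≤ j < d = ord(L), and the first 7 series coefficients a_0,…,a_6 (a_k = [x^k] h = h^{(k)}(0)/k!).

L = (10 + 72·x + 240·x^2 + 544·x^3 + 1344·x^4 + 1920·x^5 + 1280·x^6) + (-1 - 7·x - 12·x^2 + 32·x^3 + 200·x^4 + 384·x^5 + 448·x^6 + 256·x^7)·Dx  (order 1).
h: a_k = -2, -20, -102, -424, -1690, -6684, -25102, …
ICs: h(0) = -2.

f: a_k = -2, -2, -6, -10, -22, -42, -86, …
f∘r: x↦r, Dx↦Dx/r' in L_f ⇒ L₀.
h₀' ⇒ L via d/dx closure of L₀.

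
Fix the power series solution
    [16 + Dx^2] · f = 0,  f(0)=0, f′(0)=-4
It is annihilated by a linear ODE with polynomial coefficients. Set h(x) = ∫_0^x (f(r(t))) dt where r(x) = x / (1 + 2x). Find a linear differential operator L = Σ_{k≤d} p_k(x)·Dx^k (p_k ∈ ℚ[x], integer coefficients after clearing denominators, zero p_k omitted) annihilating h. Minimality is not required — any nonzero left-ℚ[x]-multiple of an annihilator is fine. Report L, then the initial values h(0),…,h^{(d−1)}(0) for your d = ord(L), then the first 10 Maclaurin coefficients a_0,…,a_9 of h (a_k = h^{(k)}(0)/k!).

L = 16·Dx + (4 + 24·x + 48·x^2 + 32·x^3)·Dx^2 + (1 + 8·x + 24·x^2 + 32·x^3 + 16·x^4)·Dx^3  (order 3).
h: a_k = 0, 0, -2, 8/3, -4/3, -32/5, 1376/45, -640/7, 70688/315, -194048/405, …
ICs: h(0) = 0, h′(0) = 0, h′′(0) = -4.

f: a_k = 0, -4, 0, 32/3, 0, -128/15, 0, 1024/315, 0, -2048/2835, …
L₀ from L_f via x↦r, Dx↦r'^{-1}Dx.
h=∫₀ˣh₀: take L = L₀·Dx.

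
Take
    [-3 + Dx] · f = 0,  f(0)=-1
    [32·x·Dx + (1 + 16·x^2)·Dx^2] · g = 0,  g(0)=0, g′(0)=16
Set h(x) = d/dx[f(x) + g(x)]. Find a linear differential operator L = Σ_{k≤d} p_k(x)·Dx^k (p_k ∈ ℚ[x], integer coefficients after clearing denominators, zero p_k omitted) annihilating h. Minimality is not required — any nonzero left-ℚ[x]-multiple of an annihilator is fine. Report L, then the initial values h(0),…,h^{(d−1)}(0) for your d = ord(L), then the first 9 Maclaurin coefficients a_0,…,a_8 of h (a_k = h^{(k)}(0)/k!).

f: a_k = -1, -3, -9/2, -9/2, -27/8, -81/40, -81/80, -243/560, -729/4480, …
g: a_k = 0, 16, 0, -256/3, 0, 4096/5, 0, -65536/7, 0, …
Sum ⇒ L₀ = lclm(L_f,L_g) in ℚ(x)⟨Dx⟩.
Derive L from L₀ (diff closure).
L = (96 - 288·x - 4608·x^2 - 4608·x^3) + (-41 + 1248·x^2 - 2304·x^4)·Dx + (3 + 32·x + 96·x^2 + 512·x^3 + 768·x^4)·Dx^2  (order 2).
h: a_k = 13, -9, -539/2, -27/2, 32687/8, -243/40, -5243123/80, -729/560, 4697618293/4480, …
ICs: h(0) = 13, h′(0) = -9.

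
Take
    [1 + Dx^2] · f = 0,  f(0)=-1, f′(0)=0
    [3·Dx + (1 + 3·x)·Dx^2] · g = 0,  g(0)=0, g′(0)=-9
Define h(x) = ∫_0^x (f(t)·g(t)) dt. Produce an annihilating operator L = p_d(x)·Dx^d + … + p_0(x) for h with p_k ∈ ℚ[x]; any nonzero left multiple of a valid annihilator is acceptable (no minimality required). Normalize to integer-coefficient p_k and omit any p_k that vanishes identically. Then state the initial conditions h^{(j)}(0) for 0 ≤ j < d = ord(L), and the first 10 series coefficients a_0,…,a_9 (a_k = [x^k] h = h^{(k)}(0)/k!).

L = (-203 - 222·x - 189·x^2 + 432·x^3 + 324·x^4)·Dx + (-84 - 108·x + 648·x^2 + 648·x^3)·Dx^2 + (-208 - 228·x - 54·x^2 + 864·x^3 + 648·x^4)·Dx^3 + (-84 - 108·x + 648·x^2 + 648·x^3)·Dx^4 + (-5 - 6·x + 135·x^2 + 432·x^3 + 324·x^4)·Dx^5  (order 5).
h: a_k = 0, 0, 9/2, -9/2, 45/8, -54/5, 1769/80, -765/16, 484679/4480, -60817/240, …
ICs: h(0) = 0, h′(0) = 0, h′′(0) = 9, h′′′(0) = -27, h′′′′(0) = 135.

f: a_k = -1, 0, 1/2, 0, -1/24, 0, 1/720, 0, -1/40320, 0, …
g: a_k = 0, -9, 27/2, -27, 243/4, -729/5, 729/2, -6561/7, 19683/8, -6561, …
f·g: L₀ = L_f ⊗_s L_g, ord ≤ 2·2.
h=∫h₀ ⇒ L = L₀·Dx.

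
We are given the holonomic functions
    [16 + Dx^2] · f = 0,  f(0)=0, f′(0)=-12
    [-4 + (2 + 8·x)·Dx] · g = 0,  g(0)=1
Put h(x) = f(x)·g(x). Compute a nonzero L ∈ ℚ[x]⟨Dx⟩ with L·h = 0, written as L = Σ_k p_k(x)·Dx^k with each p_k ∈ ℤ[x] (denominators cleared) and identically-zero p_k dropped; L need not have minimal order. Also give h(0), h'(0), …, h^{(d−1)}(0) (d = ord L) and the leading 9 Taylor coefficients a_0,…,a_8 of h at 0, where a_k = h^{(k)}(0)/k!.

L = (28 + 128·x + 256·x^2) + (-4 - 16·x)·Dx + (1 + 8·x + 16·x^2)·Dx^2  (order 2).
h: a_k = 0, -12, -24, 56, 16, 152/5, -1296/5, 15728/21, -247264/105, …
ICs: h(0) = 0, h′(0) = -12.

f: a_k = 0, -12, 0, 32, 0, -128/5, 0, 1024/105, 0, …
g: a_k = 1, 2, -2, 4, -10, 28, -84, 264, -858, …
h₀=f·g: eliminate ⇒ L₀, order ≤ 2·1.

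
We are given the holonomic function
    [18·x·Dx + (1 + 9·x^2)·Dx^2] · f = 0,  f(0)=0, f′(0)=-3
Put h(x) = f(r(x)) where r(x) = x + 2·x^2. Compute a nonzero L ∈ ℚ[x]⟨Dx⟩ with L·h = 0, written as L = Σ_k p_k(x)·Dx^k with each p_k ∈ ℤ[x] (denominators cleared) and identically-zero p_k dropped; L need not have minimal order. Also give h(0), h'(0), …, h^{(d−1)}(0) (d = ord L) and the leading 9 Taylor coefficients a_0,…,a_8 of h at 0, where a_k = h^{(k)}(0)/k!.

L = (-4 + 18·x + 144·x^2 + 432·x^3 + 432·x^4)·Dx + (1 + 4·x + 9·x^2 + 72·x^3 + 180·x^4 + 144·x^5)·Dx^2  (order 2).
h: a_k = 0, -3, -6, 9, 54, 297/5, -414, -11421/7, 486, …
ICs: h(0) = 0, h′(0) = -3.

f: a_k = 0, -3, 0, 9, 0, -243/5, 0, 2187/7, 0, …
Substitute x→r, Dx→(1/r')Dx; clear ⇒ L₀.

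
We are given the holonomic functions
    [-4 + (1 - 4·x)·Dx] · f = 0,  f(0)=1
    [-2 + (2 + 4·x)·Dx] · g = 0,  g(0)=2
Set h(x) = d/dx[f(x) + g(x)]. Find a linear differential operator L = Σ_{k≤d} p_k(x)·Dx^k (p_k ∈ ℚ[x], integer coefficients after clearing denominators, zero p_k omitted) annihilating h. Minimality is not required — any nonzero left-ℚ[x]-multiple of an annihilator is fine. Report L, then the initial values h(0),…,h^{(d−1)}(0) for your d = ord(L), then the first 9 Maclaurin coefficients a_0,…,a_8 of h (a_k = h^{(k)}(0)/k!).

L = (-40 - 32·x) + (-31 - 136·x - 112·x^2)·Dx + (3 - 2·x - 32·x^2 - 32·x^3)·Dx^2  (order 2).
h: a_k = 6, 30, 195, 1019, 20515/4, 98241/4, 917735/8, 4193875/8, 151001379/64, …
ICs: h(0) = 6, h′(0) = 30.

f: a_k = 1, 4, 16, 64, 256, 1024, 4096, 16384, 65536, …
g: a_k = 2, 2, -1, 1, -5/4, 7/4, -21/8, 33/8, -429/64, …
Weyl lclm of L_f,L_g ⇒ L₀ (ord ≤ 2).
Derive L from L₀ (diff closure).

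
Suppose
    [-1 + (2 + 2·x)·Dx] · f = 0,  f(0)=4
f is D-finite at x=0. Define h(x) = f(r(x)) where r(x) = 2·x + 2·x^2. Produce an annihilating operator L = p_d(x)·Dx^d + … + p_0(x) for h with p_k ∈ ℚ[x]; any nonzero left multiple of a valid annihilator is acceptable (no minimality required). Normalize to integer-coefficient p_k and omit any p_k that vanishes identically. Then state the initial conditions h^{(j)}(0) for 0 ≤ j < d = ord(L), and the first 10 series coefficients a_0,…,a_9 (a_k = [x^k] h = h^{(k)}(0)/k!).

L = (-1 - 2·x) + (1 + 2·x + 2·x^2)·Dx  (order 1).
h: a_k = 4, 4, 2, -2, 3/2, -1/2, -3/4, 7/4, -61/32, 27/32, …
ICs: h(0) = 4.

f: a_k = 4, 2, -1/2, 1/4, -5/32, 7/64, -21/256, 33/512, -429/8192, 715/16384, …
h₀=f(r): pull back L_f along r ⇒ L₀.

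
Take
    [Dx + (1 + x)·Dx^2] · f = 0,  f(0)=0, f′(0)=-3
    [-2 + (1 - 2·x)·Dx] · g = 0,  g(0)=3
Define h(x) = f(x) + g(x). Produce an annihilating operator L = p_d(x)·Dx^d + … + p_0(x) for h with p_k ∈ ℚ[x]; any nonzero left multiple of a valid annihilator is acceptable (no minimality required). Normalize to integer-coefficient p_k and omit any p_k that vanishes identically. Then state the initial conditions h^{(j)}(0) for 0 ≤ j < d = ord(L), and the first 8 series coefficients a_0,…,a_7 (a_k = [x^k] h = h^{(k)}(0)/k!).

f: a_k = 0, -3, 3/2, -1, 3/4, -3/5, 1/2, -3/7, …
g: a_k = 3, 6, 12, 24, 48, 96, 192, 384, …
L₀ := lclm(L_f,L_g); ord L₀ ≤ 2+1.
L = (-32 - 8·x)·Dx + (-22 - 56·x - 16·x^2)·Dx^2 + (5 - 3·x - 12·x^2 - 4·x^3)·Dx^3  (order 3).
h: a_k = 3, 3, 27/2, 23, 195/4, 477/5, 385/2, 2685/7, …
ICs: h(0) = 3, h′(0) = 3, h′′(0) = 27.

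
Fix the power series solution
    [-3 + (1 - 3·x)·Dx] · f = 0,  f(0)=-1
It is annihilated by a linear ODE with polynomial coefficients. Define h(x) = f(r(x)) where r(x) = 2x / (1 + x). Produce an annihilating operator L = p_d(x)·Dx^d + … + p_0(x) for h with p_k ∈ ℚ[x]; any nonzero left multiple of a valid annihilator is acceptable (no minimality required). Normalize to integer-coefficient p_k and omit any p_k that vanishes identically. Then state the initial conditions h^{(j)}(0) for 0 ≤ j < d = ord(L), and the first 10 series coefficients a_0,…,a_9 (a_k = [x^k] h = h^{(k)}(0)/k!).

f: a_k = -1, -3, -9, -27, -81, -243, -729, -2187, -6561, -19683, …
f∘r: x↦r, Dx↦Dx/r' in L_f ⇒ L₀.
L = 6 + (-1 + 4·x + 5·x^2)·Dx  (order 1).
h: a_k = -1, -6, -30, -150, -750, -3750, -18750, -93750, -468750, -2343750, …
ICs: h(0) = -1.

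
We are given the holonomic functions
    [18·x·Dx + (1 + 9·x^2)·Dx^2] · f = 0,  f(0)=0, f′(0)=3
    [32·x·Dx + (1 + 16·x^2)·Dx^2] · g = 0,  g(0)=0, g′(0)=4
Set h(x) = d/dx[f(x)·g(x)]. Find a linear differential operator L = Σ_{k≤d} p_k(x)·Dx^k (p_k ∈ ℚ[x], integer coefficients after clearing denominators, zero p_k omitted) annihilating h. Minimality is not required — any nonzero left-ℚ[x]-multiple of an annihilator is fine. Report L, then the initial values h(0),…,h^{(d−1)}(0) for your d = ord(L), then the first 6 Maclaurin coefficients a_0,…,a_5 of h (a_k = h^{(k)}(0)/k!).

L = (-3456·x - 144000·x^3 - 1327104·x^5 + 4147200·x^7 + 71663616·x^9) + (-100 - 11532·x^2 - 259200·x^4 - 1161216·x^6 + 14515200·x^8 + 107495424·x^10)·Dx + (-200·x - 7880·x^3 - 86400·x^5 + 194112·x^7 + 8294400·x^9 + 35831808·x^11)·Dx^2 + (-1 - 50·x^2 - 769·x^4 + 110736·x^8 + 1036800·x^10 + 2985984·x^12)·Dx^3  (order 3).
h: a_k = 0, 24, 0, -400, 0, 30024/5, …
ICs: h(0) = 0, h′(0) = 24, h′′(0) = 0.

f: a_k = 0, 3, 0, -9, 0, 243/5, …
g: a_k = 0, 4, 0, -64/3, 0, 1024/5, …
Product ⇒ symmetric product L₀, ord ≤ 4.
h=h₀': d/dx-closure on L₀ ⇒ L.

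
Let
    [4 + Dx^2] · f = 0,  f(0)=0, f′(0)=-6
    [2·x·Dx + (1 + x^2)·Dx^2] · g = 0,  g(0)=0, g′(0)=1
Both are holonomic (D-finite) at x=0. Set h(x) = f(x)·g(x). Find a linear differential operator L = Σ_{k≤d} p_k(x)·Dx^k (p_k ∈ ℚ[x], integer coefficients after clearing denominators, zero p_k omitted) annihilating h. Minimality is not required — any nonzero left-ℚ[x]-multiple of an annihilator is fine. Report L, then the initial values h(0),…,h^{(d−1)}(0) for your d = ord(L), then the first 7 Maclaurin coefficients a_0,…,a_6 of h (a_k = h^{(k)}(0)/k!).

f: a_k = 0, -6, 0, 4, 0, -4/5, 0, …
g: a_k = 0, 1, 0, -1/3, 0, 1/5, 0, …
f·g: L₀ = L_f ⊗_s L_g, ord ≤ 2·2.
L = (160 + 464·x^2 + 464·x^4 + 256·x^6 + 64·x^8) + (96·x + 224·x^3 + 192·x^5 + 64·x^7)·Dx + (60 + 188·x^2 + 216·x^4 + 128·x^6 + 32·x^8)·Dx^2 + (24·x + 56·x^3 + 48·x^5 + 16·x^7)·Dx^3 + (5 + 18·x^2 + 25·x^4 + 16·x^6 + 4·x^8)·Dx^4  (order 4).
h: a_k = 0, 0, -6, 0, 6, 0, -10/3, …
ICs: h(0) = 0, h′(0) = 0, h′′(0) = -12, h′′′(0) = 0.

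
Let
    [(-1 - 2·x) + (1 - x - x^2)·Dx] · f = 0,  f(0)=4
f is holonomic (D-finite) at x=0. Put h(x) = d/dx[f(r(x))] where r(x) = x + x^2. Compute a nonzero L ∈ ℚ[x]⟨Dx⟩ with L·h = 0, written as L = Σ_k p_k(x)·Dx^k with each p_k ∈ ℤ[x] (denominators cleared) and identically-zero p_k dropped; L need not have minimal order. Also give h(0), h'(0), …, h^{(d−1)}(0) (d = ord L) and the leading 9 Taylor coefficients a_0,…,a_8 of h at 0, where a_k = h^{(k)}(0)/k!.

L = (6 + 24·x + 48·x^2 + 68·x^3 + 84·x^4 + 60·x^5 + 20·x^6) + (-1 - 3·x + 12·x^3 + 25·x^4 + 24·x^5 + 14·x^6 + 4·x^7)·Dx  (order 1).
h: a_k = 4, 24, 84, 256, 740, 2064, 5572, 14752, 38448, …
ICs: h(0) = 4.

f: a_k = 4, 4, 8, 12, 20, 32, 52, 84, 136, …
f∘r: x↦r, Dx↦Dx/r' in L_f ⇒ L₀.
h=h₀': d/dx-closure on L₀ ⇒ L.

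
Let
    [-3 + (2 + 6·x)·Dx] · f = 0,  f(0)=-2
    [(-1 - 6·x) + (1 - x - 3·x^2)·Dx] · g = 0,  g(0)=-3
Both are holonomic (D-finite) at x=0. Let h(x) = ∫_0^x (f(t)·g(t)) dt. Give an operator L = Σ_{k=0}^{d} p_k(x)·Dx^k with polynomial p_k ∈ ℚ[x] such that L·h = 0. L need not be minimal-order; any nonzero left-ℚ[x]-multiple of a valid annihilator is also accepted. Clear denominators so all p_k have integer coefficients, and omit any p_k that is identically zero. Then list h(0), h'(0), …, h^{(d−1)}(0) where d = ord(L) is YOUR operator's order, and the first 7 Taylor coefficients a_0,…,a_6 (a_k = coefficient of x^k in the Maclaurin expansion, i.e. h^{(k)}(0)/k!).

f: a_k = -2, -3, 9/4, -27/8, 405/64, -1701/128, 15309/512, …
g: a_k = -3, -3, -12, -21, -57, -120, -291, …
Product ⇒ symmetric product L₀, ord ≤ 1.
h=∫₀ˣh₀: take L = L₀·Dx.
L = (5 + 15·x + 27·x^2)·Dx + (-2 - 4·x + 12·x^2 + 18·x^3)·Dx^2  (order 2).
h: a_k = 0, 6, 15/2, 35/4, 651/32, 9033/320, 18139/256, …
ICs: h(0) = 0, h′(0) = 6.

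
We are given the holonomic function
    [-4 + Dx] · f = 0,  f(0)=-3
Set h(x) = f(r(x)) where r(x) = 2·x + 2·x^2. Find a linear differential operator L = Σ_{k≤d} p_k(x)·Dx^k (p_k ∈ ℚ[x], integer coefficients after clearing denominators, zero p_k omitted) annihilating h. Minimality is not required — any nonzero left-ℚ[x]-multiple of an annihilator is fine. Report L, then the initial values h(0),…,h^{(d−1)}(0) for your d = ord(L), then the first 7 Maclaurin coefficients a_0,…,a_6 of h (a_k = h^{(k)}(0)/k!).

f: a_k = -3, -12, -24, -32, -32, -128/5, -256/15, …
L₀ from L_f via x↦r, Dx↦r'^{-1}Dx.
L = (-8 - 16·x) + Dx  (order 1).
h: a_k = -3, -24, -120, -448, -1376, -18176/5, -127744/15, …
ICs: h(0) = -3.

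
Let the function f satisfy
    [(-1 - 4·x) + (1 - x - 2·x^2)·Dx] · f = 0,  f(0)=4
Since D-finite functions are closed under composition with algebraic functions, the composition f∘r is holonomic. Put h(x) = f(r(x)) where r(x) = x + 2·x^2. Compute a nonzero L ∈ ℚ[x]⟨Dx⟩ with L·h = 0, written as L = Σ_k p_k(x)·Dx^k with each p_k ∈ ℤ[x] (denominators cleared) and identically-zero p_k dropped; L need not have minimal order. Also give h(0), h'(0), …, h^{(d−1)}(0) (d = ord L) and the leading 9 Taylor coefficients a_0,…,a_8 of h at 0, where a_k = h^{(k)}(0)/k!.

f: a_k = 4, 4, 12, 20, 44, 84, 172, 340, 684, …
h₀=f(r): pull back L_f along r ⇒ L₀.
L = (1 + 8·x + 24·x^2 + 32·x^3) + (-1 + x + 4·x^2 + 8·x^3 + 8·x^4)·Dx  (order 1).
h: a_k = 4, 4, 20, 68, 212, 676, 2228, 7172, 23188, …
ICs: h(0) = 4.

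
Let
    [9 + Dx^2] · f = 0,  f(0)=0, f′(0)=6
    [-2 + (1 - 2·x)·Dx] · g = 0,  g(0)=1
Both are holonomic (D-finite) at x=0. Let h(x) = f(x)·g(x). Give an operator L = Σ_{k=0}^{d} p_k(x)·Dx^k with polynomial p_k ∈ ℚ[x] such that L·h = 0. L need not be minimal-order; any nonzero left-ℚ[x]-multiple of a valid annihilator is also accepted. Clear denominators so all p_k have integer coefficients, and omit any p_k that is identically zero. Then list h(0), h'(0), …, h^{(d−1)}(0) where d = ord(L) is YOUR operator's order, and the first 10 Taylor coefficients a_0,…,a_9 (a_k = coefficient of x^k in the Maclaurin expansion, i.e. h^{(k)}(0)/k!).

L = (-9 + 18·x) + 4·Dx + (-1 + 2·x)·Dx^2  (order 2).
h: a_k = 0, 6, 12, 15, 30, 1281/20, 1281/10, 71493/280, 71493/140, 2288019/2240, …
ICs: h(0) = 0, h′(0) = 6.

f: a_k = 0, 6, 0, -9, 0, 81/20, 0, -243/280, 0, 243/2240, …
g: a_k = 1, 2, 4, 8, 16, 32, 64, 128, 256, 512, …
f·g: L₀ = L_f ⊗_s L_g, ord ≤ 2·1.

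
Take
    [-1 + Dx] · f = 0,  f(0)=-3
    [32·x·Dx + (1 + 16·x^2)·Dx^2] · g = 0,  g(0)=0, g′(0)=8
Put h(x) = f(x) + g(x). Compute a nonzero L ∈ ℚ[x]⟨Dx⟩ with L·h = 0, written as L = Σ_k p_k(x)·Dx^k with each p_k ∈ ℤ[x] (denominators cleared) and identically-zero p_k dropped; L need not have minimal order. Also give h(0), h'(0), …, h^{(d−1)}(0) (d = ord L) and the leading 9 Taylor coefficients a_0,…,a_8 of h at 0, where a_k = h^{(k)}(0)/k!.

f: a_k = -3, -3, -3/2, -1/2, -1/8, -1/40, -1/240, -1/1680, -1/13440, …
g: a_k = 0, 8, 0, -128/3, 0, 2048/5, 0, -32768/7, 0, …
Weyl lclm of L_f,L_g ⇒ L₀ (ord ≤ 3).
L = (32 - 32·x - 1536·x^2 - 512·x^3)·Dx + (-33 + 1504·x^2 - 256·x^4)·Dx^2 + (1 + 32·x + 32·x^2 + 512·x^3 + 256·x^4)·Dx^3  (order 3).
h: a_k = -3, 5, -3/2, -259/6, -1/8, 16383/40, -1/240, -7864321/1680, -1/13440, …
ICs: h(0) = -3, h′(0) = 5, h′′(0) = -3.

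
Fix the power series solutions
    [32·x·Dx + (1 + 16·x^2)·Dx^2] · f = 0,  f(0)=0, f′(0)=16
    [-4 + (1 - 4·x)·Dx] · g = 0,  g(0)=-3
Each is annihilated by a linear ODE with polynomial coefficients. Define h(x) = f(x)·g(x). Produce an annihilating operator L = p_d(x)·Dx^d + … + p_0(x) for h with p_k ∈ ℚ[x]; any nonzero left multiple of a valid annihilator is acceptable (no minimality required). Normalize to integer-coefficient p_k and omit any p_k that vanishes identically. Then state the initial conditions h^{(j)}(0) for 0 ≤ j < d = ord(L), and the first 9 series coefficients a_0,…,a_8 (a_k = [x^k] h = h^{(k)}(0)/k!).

f: a_k = 0, 16, 0, -256/3, 0, 4096/5, 0, -65536/7, 0, …
g: a_k = -3, -12, -48, -192, -768, -3072, -12288, -49152, -196608, …
h₀=f·g: eliminate ⇒ L₀, order ≤ 2·1.
L = 128·x + (8 - 32·x + 256·x^2)·Dx + (-1 + 4·x - 16·x^2 + 64·x^3)·Dx^2  (order 2).
h: a_k = 0, -48, -192, -512, -2048, -53248/5, -212992/5, -4980736/35, -19922944/35, …
ICs: h(0) = 0, h′(0) = -48.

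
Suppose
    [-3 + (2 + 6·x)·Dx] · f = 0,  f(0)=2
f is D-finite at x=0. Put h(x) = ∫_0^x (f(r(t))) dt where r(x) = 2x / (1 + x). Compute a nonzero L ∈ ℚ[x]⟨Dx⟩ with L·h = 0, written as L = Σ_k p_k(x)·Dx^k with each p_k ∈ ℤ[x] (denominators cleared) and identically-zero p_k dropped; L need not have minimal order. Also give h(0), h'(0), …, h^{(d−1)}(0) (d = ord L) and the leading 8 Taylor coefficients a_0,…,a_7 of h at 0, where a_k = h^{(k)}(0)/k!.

L = -3·Dx + (1 + 8·x + 7·x^2)·Dx^2  (order 2).
h: a_k = 0, 2, 3, -5, 51/4, -861/20, 1379/8, -6141/8, …
ICs: h(0) = 0, h′(0) = 2.

f: a_k = 2, 3, -9/4, 27/8, -405/64, 1701/128, -15309/512, 72171/1024, …
Change of var in L_f (x↦r) gives L₀.
h=∫₀ˣh₀: take L = L₀·Dx.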